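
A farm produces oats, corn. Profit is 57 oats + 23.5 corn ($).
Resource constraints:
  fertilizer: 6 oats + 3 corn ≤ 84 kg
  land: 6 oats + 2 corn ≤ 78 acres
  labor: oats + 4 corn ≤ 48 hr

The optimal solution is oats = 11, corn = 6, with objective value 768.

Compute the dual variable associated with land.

Binding: fertilizer and land. Non-binding: labor (13 unused).
Slack constraints have shadow price 0 (complementary slackness).
The binding rows give the dual system: 6·y_fertilizer + 6·y_land = 57 and 3·y_fertilizer + 2·y_land = 23.5.
This yields shadow prices y_fertilizer = 4.5, y_land = 5.
Shadow price of land = 5.

5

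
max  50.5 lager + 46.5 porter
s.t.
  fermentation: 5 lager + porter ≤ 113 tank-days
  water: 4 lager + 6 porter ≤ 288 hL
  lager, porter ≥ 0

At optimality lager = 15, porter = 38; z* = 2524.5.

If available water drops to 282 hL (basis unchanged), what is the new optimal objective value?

Both fermentation and water are binding at x*.
From A_Bᵀ y = c: 5·y_fermentation + 4·y_water = 50.5; 1·y_fermentation + 6·y_water = 46.5.
→ y_fermentation = 4.5 and y_water = 7.
Δz = y_water·Δb = 7 × (-6) = -42, so new z* = 2524.5 − 42 = 2482.5.

2482.5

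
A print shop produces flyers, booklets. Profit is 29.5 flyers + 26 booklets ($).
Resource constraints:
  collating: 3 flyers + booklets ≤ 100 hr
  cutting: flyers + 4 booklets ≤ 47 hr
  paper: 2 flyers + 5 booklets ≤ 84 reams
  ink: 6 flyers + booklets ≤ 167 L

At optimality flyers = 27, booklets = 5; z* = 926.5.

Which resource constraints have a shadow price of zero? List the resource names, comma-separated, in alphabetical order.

collating: 86/100 (slack 14)
cutting: 47/47 (binding)
paper: 79/84 (slack 5)
ink: 167/167 (binding)
By complementary slackness, a constraint with positive slack has shadow price 0 → collating, paper.

collating, paper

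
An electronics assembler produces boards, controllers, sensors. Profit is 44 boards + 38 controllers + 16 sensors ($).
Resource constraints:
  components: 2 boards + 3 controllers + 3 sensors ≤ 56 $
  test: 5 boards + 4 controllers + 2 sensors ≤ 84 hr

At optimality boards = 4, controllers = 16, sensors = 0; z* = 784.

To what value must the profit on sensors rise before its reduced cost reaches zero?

22

Both components and test are binding at x*.
The binding rows give the dual system: 2·y_components + 5·y_test = 44 and 3·y_components + 4·y_test = 38.
Solving: y_components = 2, y_test = 8.
sensors enters the basis when its profit ≥ yᵀa₃ = 2·3 + 8·2 = 22.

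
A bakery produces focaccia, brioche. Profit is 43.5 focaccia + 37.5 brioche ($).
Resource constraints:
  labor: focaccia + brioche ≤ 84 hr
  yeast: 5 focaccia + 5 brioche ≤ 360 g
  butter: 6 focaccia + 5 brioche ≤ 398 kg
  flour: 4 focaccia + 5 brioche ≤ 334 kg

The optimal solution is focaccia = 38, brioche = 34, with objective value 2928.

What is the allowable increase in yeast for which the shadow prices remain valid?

Binding constraints: yeast, butter. The basis is B = [[5,5],[6,5]] with det -5.
Per unit increase in yeast, x* moves by d = (-1, 1.2).
The basis stays optimal until flour becomes binding; allowable increase = 6 g.

6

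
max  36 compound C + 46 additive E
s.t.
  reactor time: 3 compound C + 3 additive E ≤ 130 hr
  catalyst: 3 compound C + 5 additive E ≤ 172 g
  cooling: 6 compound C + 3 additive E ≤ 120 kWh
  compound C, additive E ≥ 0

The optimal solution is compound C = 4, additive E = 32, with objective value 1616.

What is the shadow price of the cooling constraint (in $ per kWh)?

Check each constraint at x*: reactor time 108/130 (slack 22); catalyst 172/172 (tight); cooling 120/120 (tight).
Slack constraints have shadow price 0 (complementary slackness).
The binding rows give the dual system: 3·y_catalyst + 6·y_cooling = 36 and 5·y_catalyst + 3·y_cooling = 46.
→ y_catalyst = 8 and y_cooling = 2.
Shadow price of cooling = 2.

2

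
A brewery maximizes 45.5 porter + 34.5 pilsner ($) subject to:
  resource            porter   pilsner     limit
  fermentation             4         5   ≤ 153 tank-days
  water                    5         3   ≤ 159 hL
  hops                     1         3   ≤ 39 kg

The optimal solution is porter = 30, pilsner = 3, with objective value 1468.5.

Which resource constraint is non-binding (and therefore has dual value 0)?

fermentation: 135/153 (slack 18)
water: 159/159 (binding)
hops: 39/39 (binding)
By complementary slackness, a constraint with positive slack has shadow price 0 → fermentation.

fermentation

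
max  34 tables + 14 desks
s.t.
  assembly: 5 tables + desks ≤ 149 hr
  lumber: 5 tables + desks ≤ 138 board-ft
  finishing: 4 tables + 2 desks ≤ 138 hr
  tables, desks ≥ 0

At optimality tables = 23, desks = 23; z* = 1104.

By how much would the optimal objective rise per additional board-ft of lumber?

Check each constraint at x*: assembly 138/149 (slack 11); lumber 138/138 (tight); finishing 138/138 (tight).
Slack constraints have shadow price 0 (complementary slackness).
The binding rows give the dual system: 5·y_lumber + 4·y_finishing = 34 and 1·y_lumber + 2·y_finishing = 14.
→ y_lumber = 2 and y_finishing = 6.
Shadow price of lumber = 2.

2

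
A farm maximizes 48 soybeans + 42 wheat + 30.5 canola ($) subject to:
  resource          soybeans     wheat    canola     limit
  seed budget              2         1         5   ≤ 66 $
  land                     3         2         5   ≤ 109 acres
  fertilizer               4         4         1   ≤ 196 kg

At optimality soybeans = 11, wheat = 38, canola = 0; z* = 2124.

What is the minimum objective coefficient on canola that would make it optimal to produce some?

37.5

Check each constraint at x*: seed budget 60/66 (slack 6); land 109/109 (tight); fertilizer 196/196 (tight).
Slack constraints have shadow price 0 (complementary slackness).
Dual feasibility on the basic columns requires 3·y_land + 4·y_fertilizer = 48, 2·y_land + 4·y_fertilizer = 42.
→ y_land = 6 and y_fertilizer = 7.5.
canola enters the basis when its profit ≥ yᵀa₃ = 6·5 + 7.5·1 = 37.5.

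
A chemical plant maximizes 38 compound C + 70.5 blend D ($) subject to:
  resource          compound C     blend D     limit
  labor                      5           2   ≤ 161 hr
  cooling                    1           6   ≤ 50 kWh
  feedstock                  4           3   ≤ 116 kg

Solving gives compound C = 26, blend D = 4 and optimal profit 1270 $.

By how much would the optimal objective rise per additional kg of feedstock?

At the optimum: labor uses 138 of 161 (slack = 23); cooling uses 50 of 50 (binding); feedstock uses 116 of 116 (binding).
By complementary slackness, y = 0 for the non-binding constraint.
The binding rows give the dual system: 1·y_cooling + 4·y_feedstock = 38 and 6·y_cooling + 3·y_feedstock = 70.5.
This yields shadow prices y_cooling = 8, y_feedstock = 7.5.
Shadow price of feedstock = 7.5.

7.5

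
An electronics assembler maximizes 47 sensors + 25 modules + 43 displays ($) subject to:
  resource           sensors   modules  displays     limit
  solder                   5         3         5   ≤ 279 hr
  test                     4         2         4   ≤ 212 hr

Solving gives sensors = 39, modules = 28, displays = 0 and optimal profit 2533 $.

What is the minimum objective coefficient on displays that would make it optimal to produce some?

Check each constraint at x*: solder 279/279 (tight); test 212/212 (tight).
The binding rows give the dual system: 5·y_solder + 4·y_test = 47 and 3·y_solder + 2·y_test = 25.
This yields shadow prices y_solder = 3, y_test = 8.
displays enters the basis when its profit ≥ yᵀa₃ = 3·5 + 8·4 = 47.

47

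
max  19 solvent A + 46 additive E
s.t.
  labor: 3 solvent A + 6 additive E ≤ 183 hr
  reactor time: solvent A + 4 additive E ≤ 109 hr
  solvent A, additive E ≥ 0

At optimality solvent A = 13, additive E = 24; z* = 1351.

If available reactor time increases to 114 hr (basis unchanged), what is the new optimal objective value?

1371

At the optimum: labor uses 183 of 183 (binding); reactor time uses 109 of 109 (binding).
From A_Bᵀ y = c: 3·y_labor + 1·y_reactor time = 19; 6·y_labor + 4·y_reactor time = 46.
Solving: y_labor = 5, y_reactor time = 4.
Δz = y_reactor time·Δb = 4 × (5) = 20, so new z* = 1351 + 20 = 1371.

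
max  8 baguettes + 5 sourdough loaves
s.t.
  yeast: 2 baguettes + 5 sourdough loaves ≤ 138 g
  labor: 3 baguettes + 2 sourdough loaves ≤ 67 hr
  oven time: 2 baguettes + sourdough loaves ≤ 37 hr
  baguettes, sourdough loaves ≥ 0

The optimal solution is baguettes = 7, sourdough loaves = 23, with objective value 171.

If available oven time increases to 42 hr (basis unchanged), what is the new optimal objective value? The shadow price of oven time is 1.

Δb = 5, so new z* = 171 + (1)·(5) = 171 + 5 = 176.

176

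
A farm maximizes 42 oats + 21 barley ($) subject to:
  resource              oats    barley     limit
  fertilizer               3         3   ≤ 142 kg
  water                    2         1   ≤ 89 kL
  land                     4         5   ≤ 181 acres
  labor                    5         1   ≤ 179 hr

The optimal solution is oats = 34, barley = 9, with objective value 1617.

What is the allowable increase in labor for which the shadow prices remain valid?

Binding constraints: land, labor. The basis is B = [[4,5],[5,1]] with det -21.
Per unit increase in labor, x* moves by d = (0.2381, -0.1905).
The basis stays optimal until water becomes binding; allowable increase = 42 hr.

42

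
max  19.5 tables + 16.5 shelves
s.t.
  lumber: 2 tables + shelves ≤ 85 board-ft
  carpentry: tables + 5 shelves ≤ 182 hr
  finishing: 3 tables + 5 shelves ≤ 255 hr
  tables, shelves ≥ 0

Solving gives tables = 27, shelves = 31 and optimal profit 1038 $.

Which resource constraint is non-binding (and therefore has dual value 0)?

lumber: 85/85 (binding)
carpentry: 182/182 (binding)
finishing: 236/255 (slack 19)
By complementary slackness, a constraint with positive slack has shadow price 0 → finishing.

finishing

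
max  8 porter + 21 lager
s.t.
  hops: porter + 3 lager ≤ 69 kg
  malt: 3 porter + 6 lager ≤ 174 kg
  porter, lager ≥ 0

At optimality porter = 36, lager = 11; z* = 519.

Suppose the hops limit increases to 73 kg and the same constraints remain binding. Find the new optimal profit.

Check each constraint at x*: hops 69/69 (tight); malt 174/174 (tight).
The binding rows give the dual system: 1·y_hops + 3·y_malt = 8 and 3·y_hops + 6·y_malt = 21.
Solving: y_hops = 5, y_malt = 1.
Δz = y_hops·Δb = 5 × (4) = 20, so new z* = 519 + 20 = 539.

539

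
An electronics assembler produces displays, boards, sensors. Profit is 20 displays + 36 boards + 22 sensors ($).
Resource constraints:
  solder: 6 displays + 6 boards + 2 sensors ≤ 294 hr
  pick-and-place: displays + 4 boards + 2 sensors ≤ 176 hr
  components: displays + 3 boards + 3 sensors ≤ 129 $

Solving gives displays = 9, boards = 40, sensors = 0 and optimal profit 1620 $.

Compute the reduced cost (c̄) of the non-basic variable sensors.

Binding: solder and components. Non-binding: pick-and-place (7 unused).
Since pick-and-place is not tight, its dual is 0.
The binding rows give the dual system: 6·y_solder + 1·y_components = 20 and 6·y_solder + 3·y_components = 36.
This yields shadow prices y_solder = 2, y_components = 8.
Reduced cost of sensors: c₃ − yᵀa₃ = 22 − (2·2 + 8·3) = 22 − 28 = -6.

-6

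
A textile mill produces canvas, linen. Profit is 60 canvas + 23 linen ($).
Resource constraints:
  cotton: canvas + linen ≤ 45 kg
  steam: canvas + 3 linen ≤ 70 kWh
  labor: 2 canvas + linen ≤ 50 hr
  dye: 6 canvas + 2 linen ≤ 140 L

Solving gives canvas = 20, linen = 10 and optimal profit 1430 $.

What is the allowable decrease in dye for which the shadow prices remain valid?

8

Binding constraints: labor, dye. The basis is B = [[2,1],[6,2]] with det -2.
Per unit decrease in dye, x* moves by d = (-0.5, 1).
The basis stays optimal until steam becomes binding; allowable decrease = 8 L.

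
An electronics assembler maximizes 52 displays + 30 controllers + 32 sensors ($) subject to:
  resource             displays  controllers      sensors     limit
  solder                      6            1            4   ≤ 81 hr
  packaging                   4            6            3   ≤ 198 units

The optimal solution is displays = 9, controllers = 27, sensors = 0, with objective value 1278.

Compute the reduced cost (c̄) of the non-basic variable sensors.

-4

Both solder and packaging are binding at x*.
From A_Bᵀ y = c: 6·y_solder + 4·y_packaging = 52; 1·y_solder + 6·y_packaging = 30.
This yields shadow prices y_solder = 6, y_packaging = 4.
Reduced cost of sensors: c₃ − yᵀa₃ = 32 − (6·4 + 4·3) = 32 − 36 = -4.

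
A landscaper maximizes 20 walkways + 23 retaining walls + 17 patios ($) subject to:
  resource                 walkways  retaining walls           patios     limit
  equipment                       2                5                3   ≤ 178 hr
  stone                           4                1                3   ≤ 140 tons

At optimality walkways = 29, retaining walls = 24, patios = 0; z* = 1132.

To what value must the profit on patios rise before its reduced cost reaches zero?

21

Both equipment and stone are binding at x*.
The binding rows give the dual system: 2·y_equipment + 4·y_stone = 20 and 5·y_equipment + 1·y_stone = 23.
Solving: y_equipment = 4, y_stone = 3.
patios enters the basis when its profit ≥ yᵀa₃ = 4·3 + 3·3 = 21.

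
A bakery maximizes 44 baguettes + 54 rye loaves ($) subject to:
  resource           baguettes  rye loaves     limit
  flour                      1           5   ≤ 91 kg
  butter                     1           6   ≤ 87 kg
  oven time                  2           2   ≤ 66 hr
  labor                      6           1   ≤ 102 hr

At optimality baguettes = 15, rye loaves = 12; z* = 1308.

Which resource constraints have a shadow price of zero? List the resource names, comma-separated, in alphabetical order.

flour, oven time

flour: 75/91 (slack 16)
butter: 87/87 (binding)
oven time: 54/66 (slack 12)
labor: 102/102 (binding)
By complementary slackness, a constraint with positive slack has shadow price 0 → flour, oven time.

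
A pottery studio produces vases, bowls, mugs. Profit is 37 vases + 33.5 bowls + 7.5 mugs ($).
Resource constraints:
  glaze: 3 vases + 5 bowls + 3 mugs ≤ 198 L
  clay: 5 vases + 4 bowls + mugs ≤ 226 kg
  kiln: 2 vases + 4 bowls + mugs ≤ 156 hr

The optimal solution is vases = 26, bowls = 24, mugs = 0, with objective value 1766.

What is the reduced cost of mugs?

-3.5

At the optimum: glaze uses 198 of 198 (binding); clay uses 226 of 226 (binding); kiln uses 148 of 156 (slack = 8).
Since kiln is not tight, its dual is 0.
From A_Bᵀ y = c: 3·y_glaze + 5·y_clay = 37; 5·y_glaze + 4·y_clay = 33.5.
Solving: y_glaze = 1.5, y_clay = 6.5.
Reduced cost of mugs: c₃ − yᵀa₃ = 7.5 − (1.5·3 + 6.5·1) = 7.5 − 11 = -3.5.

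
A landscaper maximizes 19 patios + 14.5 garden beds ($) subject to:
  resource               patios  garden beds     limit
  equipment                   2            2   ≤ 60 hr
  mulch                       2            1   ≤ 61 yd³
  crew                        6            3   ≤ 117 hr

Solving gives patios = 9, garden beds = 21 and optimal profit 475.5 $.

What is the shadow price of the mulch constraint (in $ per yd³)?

Binding: equipment and crew. Non-binding: mulch (22 unused).
By complementary slackness, y = 0 for the non-binding constraint.
The binding rows give the dual system: 2·y_equipment + 6·y_crew = 19 and 2·y_equipment + 3·y_crew = 14.5.
Solving: y_equipment = 5, y_crew = 1.5.
Shadow price of mulch = 0.

0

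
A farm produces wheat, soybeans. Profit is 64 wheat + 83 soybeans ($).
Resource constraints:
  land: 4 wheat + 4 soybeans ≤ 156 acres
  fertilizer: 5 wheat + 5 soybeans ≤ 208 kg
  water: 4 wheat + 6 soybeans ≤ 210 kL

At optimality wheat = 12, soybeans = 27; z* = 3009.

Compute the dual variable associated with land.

6.5

Binding: land and water. Non-binding: fertilizer (13 unused).
Slack constraints have shadow price 0 (complementary slackness).
The binding rows give the dual system: 4·y_land + 4·y_water = 64 and 4·y_land + 6·y_water = 83.
This yields shadow prices y_land = 6.5, y_water = 9.5.
Shadow price of land = 6.5.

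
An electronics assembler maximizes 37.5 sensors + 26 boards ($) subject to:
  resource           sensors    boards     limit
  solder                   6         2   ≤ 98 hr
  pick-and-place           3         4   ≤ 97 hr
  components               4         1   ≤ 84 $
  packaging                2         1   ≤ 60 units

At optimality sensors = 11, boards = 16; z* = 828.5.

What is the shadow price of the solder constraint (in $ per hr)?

4

Binding: solder and pick-and-place. Non-binding: components (24 unused), packaging (22 unused).
Slack constraints have shadow price 0 (complementary slackness).
From A_Bᵀ y = c: 6·y_solder + 3·y_pick-and-place = 37.5; 2·y_solder + 4·y_pick-and-place = 26.
This yields shadow prices y_solder = 4, y_pick-and-place = 4.5.
Shadow price of solder = 4.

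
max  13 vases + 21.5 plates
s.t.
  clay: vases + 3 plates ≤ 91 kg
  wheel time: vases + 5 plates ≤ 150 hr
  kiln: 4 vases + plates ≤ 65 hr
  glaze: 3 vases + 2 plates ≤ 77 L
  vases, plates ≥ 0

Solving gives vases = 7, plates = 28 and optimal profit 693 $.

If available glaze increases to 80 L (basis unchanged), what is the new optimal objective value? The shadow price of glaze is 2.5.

700.5

Δb = 3, so new z* = 693 + (2.5)·(3) = 693 + 7.5 = 700.5.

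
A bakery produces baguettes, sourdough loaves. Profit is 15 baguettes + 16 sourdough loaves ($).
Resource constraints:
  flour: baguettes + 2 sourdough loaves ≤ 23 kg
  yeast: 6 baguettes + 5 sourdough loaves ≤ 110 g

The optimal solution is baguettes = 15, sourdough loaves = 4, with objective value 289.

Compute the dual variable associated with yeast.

Check each constraint at x*: flour 23/23 (tight); yeast 110/110 (tight).
Dual feasibility on the basic columns requires 1·y_flour + 6·y_yeast = 15, 2·y_flour + 5·y_yeast = 16.
This yields shadow prices y_flour = 3, y_yeast = 2.
Shadow price of yeast = 2.

2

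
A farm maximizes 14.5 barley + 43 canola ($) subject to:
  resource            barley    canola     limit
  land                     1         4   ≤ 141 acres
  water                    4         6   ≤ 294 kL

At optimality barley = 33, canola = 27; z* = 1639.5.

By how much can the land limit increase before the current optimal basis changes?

Binding constraints: land, water. The basis is B = [[1,4],[4,6]] with det -10.
Per unit increase in land, x* moves by d = (-0.6, 0.4).
The basis stays optimal until barley reaches 0; allowable increase = 55 acres.

55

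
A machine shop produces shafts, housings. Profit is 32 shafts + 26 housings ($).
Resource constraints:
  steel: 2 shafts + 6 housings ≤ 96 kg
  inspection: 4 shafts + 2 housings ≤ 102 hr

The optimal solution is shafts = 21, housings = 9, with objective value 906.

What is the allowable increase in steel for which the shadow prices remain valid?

210

Binding constraints: steel, inspection. The basis is B = [[2,6],[4,2]] with det -20.
Per unit increase in steel, x* moves by d = (-0.1, 0.2).
The basis stays optimal until shafts reaches 0; allowable increase = 210 kg.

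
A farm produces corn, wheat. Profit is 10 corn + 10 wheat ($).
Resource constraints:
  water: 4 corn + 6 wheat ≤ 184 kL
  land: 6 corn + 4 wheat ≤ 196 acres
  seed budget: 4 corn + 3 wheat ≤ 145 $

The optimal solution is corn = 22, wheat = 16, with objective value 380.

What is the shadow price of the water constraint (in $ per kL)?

1

Binding: water and land. Non-binding: seed budget (9 unused).
Since seed budget is not tight, its dual is 0.
The binding rows give the dual system: 4·y_water + 6·y_land = 10 and 6·y_water + 4·y_land = 10.
This yields shadow prices y_water = 1, y_land = 1.
Shadow price of water = 1.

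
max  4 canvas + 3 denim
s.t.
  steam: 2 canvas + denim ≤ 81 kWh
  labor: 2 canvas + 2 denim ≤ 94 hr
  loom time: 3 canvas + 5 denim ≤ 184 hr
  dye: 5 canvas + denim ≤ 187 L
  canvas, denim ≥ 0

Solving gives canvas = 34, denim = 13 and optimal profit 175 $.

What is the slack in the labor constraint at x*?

0

labor used = 2·34 + 2·13 = 94; slack = 94 − 94 = 0.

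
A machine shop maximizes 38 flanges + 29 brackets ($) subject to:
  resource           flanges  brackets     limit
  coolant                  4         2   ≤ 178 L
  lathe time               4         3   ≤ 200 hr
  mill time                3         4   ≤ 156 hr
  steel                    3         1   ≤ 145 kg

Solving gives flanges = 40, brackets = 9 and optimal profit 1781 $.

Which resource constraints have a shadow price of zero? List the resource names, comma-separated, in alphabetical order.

lathe time, steel

coolant: 178/178 (binding)
lathe time: 187/200 (slack 13)
mill time: 156/156 (binding)
steel: 129/145 (slack 16)
By complementary slackness, a constraint with positive slack has shadow price 0 → lathe time, steel.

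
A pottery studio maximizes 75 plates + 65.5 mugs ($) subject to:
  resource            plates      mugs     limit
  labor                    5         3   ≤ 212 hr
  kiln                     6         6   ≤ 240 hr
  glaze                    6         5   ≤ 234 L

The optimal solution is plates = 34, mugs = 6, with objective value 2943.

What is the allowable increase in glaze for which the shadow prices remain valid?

6

Binding constraints: kiln, glaze. The basis is B = [[6,6],[6,5]] with det -6.
Per unit increase in glaze, x* moves by d = (1, -1).
The basis stays optimal until mugs reaches 0; allowable increase = 6 L.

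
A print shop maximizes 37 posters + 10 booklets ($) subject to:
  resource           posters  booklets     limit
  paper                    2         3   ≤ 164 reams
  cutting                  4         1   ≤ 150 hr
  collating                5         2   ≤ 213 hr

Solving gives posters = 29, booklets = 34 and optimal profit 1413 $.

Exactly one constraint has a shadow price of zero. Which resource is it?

paper

paper: 160/164 (slack 4)
cutting: 150/150 (binding)
collating: 213/213 (binding)
By complementary slackness, a constraint with positive slack has shadow price 0 → paper.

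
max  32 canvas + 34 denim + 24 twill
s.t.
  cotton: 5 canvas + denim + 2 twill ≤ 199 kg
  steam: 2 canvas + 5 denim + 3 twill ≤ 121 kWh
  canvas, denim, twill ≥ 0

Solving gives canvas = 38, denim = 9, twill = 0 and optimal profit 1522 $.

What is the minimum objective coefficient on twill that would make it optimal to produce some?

26

At the optimum: cotton uses 199 of 199 (binding); steam uses 121 of 121 (binding).
The binding rows give the dual system: 5·y_cotton + 2·y_steam = 32 and 1·y_cotton + 5·y_steam = 34.
Solving: y_cotton = 4, y_steam = 6.
twill enters the basis when its profit ≥ yᵀa₃ = 4·2 + 6·3 = 26.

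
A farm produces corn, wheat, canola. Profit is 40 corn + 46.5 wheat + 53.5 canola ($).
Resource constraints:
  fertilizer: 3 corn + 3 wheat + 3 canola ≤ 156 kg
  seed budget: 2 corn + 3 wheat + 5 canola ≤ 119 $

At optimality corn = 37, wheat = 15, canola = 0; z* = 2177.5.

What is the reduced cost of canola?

-6

Both fertilizer and seed budget are binding at x*.
The binding rows give the dual system: 3·y_fertilizer + 2·y_seed budget = 40 and 3·y_fertilizer + 3·y_seed budget = 46.5.
→ y_fertilizer = 9 and y_seed budget = 6.5.
Reduced cost of canola: c₃ − yᵀa₃ = 53.5 − (9·3 + 6.5·5) = 53.5 − 59.5 = -6.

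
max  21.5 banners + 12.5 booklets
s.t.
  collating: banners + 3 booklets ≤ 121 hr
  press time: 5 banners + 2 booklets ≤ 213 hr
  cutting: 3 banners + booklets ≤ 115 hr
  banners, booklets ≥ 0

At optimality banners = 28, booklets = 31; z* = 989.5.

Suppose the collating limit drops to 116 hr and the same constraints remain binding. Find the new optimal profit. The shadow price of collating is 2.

Δb = -5, so new z* = 989.5 + (2)·(-5) = 989.5 − 10 = 979.5.

979.5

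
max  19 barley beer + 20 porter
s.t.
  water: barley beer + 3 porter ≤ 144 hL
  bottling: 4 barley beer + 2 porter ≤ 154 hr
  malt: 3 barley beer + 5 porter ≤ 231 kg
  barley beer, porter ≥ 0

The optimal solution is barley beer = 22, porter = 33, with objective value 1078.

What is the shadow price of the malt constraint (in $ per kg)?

Binding: bottling and malt. Non-binding: water (23 unused).
Slack constraints have shadow price 0 (complementary slackness).
Dual feasibility on the basic columns requires 4·y_bottling + 3·y_malt = 19, 2·y_bottling + 5·y_malt = 20.
Solving: y_bottling = 2.5, y_malt = 3.
Shadow price of malt = 3.

3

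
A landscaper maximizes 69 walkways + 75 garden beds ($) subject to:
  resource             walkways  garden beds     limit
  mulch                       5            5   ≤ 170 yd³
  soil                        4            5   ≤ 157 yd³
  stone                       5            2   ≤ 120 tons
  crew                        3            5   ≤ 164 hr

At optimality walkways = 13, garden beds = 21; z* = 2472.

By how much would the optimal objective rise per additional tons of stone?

0

Check each constraint at x*: mulch 170/170 (tight); soil 157/157 (tight); stone 107/120 (slack 13); crew 144/164 (slack 20).
Slack constraints have shadow price 0 (complementary slackness).
The binding rows give the dual system: 5·y_mulch + 4·y_soil = 69 and 5·y_mulch + 5·y_soil = 75.
Solving: y_mulch = 9, y_soil = 6.
Shadow price of stone = 0.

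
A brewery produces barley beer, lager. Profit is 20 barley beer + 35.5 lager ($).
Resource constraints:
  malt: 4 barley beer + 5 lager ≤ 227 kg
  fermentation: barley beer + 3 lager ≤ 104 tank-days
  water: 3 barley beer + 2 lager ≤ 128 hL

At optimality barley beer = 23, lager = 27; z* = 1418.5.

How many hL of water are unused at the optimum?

5

water used = 3·23 + 2·27 = 123; slack = 128 − 123 = 5.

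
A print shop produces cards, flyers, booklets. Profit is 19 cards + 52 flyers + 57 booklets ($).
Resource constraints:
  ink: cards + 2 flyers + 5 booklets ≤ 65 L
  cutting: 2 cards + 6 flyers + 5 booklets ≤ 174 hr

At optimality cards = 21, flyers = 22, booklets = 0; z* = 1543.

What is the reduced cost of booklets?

At the optimum: ink uses 65 of 65 (binding); cutting uses 174 of 174 (binding).
From A_Bᵀ y = c: 1·y_ink + 2·y_cutting = 19; 2·y_ink + 6·y_cutting = 52.
→ y_ink = 5 and y_cutting = 7.
Reduced cost of booklets: c₃ − yᵀa₃ = 57 − (5·5 + 7·5) = 57 − 60 = -3.

-3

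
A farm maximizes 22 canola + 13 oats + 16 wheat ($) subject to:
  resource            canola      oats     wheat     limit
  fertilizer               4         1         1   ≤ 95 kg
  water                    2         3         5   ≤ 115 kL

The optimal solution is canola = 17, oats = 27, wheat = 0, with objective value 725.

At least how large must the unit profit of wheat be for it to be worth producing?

19

Check each constraint at x*: fertilizer 95/95 (tight); water 115/115 (tight).
From A_Bᵀ y = c: 4·y_fertilizer + 2·y_water = 22; 1·y_fertilizer + 3·y_water = 13.
→ y_fertilizer = 4 and y_water = 3.
wheat enters the basis when its profit ≥ yᵀa₃ = 4·1 + 3·5 = 19.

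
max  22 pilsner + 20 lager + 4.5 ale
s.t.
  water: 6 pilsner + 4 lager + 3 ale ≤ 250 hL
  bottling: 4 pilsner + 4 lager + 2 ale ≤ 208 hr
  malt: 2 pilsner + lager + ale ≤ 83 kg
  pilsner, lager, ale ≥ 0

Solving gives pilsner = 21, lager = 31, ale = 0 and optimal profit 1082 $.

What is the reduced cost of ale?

Binding: water and bottling. Non-binding: malt (10 unused).
Slack constraints have shadow price 0 (complementary slackness).
From A_Bᵀ y = c: 6·y_water + 4·y_bottling = 22; 4·y_water + 4·y_bottling = 20.
Solving: y_water = 1, y_bottling = 4.
Reduced cost of ale: c₃ − yᵀa₃ = 4.5 − (1·3 + 4·2) = 4.5 − 11 = -6.5.

-6.5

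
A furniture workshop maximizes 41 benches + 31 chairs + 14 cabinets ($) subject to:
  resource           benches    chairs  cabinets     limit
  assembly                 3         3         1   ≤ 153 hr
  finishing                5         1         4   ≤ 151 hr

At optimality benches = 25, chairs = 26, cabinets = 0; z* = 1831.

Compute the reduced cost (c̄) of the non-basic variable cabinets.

-5.5

At the optimum: assembly uses 153 of 153 (binding); finishing uses 151 of 151 (binding).
Dual feasibility on the basic columns requires 3·y_assembly + 5·y_finishing = 41, 3·y_assembly + 1·y_finishing = 31.
Solving: y_assembly = 9.5, y_finishing = 2.5.
Reduced cost of cabinets: c₃ − yᵀa₃ = 14 − (9.5·1 + 2.5·4) = 14 − 19.5 = -5.5.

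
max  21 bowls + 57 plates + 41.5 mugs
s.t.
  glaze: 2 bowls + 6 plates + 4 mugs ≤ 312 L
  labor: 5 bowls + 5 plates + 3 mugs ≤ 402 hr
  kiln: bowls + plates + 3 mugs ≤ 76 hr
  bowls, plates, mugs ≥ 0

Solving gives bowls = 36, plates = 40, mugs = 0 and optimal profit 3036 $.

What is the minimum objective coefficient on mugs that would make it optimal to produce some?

45

At the optimum: glaze uses 312 of 312 (binding); labor uses 380 of 402 (slack = 22); kiln uses 76 of 76 (binding).
By complementary slackness, y = 0 for the non-binding constraint.
Dual feasibility on the basic columns requires 2·y_glaze + 1·y_kiln = 21, 6·y_glaze + 1·y_kiln = 57.
→ y_glaze = 9 and y_kiln = 3.
mugs enters the basis when its profit ≥ yᵀa₃ = 9·4 + 3·3 = 45.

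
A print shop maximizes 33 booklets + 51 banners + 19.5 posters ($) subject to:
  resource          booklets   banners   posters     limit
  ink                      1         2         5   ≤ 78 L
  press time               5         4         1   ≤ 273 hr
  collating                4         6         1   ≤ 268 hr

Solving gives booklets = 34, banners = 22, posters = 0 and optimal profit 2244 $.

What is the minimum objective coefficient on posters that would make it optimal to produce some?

22.5

Binding: ink and collating. Non-binding: press time (15 unused).
Since press time is not tight, its dual is 0.
The binding rows give the dual system: 1·y_ink + 4·y_collating = 33 and 2·y_ink + 6·y_collating = 51.
Solving: y_ink = 3, y_collating = 7.5.
posters enters the basis when its profit ≥ yᵀa₃ = 3·5 + 7.5·1 = 22.5.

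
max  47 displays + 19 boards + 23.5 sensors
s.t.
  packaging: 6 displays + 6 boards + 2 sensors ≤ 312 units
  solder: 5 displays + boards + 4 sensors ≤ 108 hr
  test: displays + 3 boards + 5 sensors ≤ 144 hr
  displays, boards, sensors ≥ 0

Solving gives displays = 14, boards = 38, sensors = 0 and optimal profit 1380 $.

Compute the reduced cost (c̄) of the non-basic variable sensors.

-8.5

At the optimum: packaging uses 312 of 312 (binding); solder uses 108 of 108 (binding); test uses 128 of 144 (slack = 16).
Slack constraints have shadow price 0 (complementary slackness).
The binding rows give the dual system: 6·y_packaging + 5·y_solder = 47 and 6·y_packaging + 1·y_solder = 19.
Solving: y_packaging = 2, y_solder = 7.
Reduced cost of sensors: c₃ − yᵀa₃ = 23.5 − (2·2 + 7·4) = 23.5 − 32 = -8.5.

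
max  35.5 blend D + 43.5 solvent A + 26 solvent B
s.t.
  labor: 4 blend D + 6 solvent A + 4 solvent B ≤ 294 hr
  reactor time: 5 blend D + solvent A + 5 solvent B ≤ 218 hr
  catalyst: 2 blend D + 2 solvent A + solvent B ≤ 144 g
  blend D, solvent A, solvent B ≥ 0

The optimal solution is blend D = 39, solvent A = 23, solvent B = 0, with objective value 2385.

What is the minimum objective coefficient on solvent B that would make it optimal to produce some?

Check each constraint at x*: labor 294/294 (tight); reactor time 218/218 (tight); catalyst 124/144 (slack 20).
Slack constraints have shadow price 0 (complementary slackness).
Dual feasibility on the basic columns requires 4·y_labor + 5·y_reactor time = 35.5, 6·y_labor + 1·y_reactor time = 43.5.
→ y_labor = 7 and y_reactor time = 1.5.
solvent B enters the basis when its profit ≥ yᵀa₃ = 7·4 + 1.5·5 = 35.5.

35.5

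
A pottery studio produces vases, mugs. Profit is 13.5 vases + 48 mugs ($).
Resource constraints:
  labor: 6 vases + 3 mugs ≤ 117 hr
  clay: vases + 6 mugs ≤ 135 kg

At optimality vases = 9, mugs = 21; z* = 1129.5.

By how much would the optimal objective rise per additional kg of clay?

7.5

Check each constraint at x*: labor 117/117 (tight); clay 135/135 (tight).
From A_Bᵀ y = c: 6·y_labor + 1·y_clay = 13.5; 3·y_labor + 6·y_clay = 48.
This yields shadow prices y_labor = 1, y_clay = 7.5.
Shadow price of clay = 7.5.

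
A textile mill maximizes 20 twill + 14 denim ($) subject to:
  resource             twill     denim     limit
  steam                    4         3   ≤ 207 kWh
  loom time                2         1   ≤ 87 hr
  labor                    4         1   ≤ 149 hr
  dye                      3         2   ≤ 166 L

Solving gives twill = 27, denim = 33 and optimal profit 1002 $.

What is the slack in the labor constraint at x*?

8

labor used = 4·27 + 1·33 = 141; slack = 149 − 141 = 8.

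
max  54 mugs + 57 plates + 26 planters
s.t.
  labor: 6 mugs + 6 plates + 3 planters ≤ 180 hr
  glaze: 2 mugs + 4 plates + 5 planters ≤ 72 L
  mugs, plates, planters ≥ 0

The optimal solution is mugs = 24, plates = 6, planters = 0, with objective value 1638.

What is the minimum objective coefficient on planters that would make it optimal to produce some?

Check each constraint at x*: labor 180/180 (tight); glaze 72/72 (tight).
The binding rows give the dual system: 6·y_labor + 2·y_glaze = 54 and 6·y_labor + 4·y_glaze = 57.
→ y_labor = 8.5 and y_glaze = 1.5.
planters enters the basis when its profit ≥ yᵀa₃ = 8.5·3 + 1.5·5 = 33.

33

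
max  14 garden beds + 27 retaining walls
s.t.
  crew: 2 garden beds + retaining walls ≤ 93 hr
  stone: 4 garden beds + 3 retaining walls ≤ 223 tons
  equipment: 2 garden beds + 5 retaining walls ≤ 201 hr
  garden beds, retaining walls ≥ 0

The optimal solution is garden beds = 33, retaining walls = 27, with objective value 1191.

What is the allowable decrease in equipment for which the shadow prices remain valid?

108

Binding constraints: crew, equipment. The basis is B = [[2,1],[2,5]] with det 8.
Per unit decrease in equipment, x* moves by d = (0.125, -0.25).
The basis stays optimal until retaining walls reaches 0; allowable decrease = 108 hr.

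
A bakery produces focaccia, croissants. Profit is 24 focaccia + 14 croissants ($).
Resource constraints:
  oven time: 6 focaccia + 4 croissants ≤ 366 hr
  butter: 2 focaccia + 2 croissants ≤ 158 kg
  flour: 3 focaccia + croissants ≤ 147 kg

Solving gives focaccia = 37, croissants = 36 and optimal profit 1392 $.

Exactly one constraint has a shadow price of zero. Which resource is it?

butter

oven time: 366/366 (binding)
butter: 146/158 (slack 12)
flour: 147/147 (binding)
By complementary slackness, a constraint with positive slack has shadow price 0 → butter.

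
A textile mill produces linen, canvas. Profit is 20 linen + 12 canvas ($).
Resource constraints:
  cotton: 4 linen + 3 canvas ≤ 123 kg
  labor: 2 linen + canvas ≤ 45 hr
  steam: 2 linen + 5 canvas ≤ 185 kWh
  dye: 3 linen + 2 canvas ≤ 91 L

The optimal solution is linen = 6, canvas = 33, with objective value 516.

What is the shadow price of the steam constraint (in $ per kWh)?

0

Check each constraint at x*: cotton 123/123 (tight); labor 45/45 (tight); steam 177/185 (slack 8); dye 84/91 (slack 7).
By complementary slackness, y = 0 for the non-binding constraints.
The binding rows give the dual system: 4·y_cotton + 2·y_labor = 20 and 3·y_cotton + 1·y_labor = 12.
This yields shadow prices y_cotton = 2, y_labor = 6.
Shadow price of steam = 0.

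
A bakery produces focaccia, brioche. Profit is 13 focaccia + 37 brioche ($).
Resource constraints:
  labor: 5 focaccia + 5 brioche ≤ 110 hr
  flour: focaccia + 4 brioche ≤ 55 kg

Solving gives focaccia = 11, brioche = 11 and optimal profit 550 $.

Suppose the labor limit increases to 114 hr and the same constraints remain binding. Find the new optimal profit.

Both labor and flour are binding at x*.
From A_Bᵀ y = c: 5·y_labor + 1·y_flour = 13; 5·y_labor + 4·y_flour = 37.
Solving: y_labor = 1, y_flour = 8.
Δz = y_labor·Δb = 1 × (4) = 4, so new z* = 550 + 4 = 554.

554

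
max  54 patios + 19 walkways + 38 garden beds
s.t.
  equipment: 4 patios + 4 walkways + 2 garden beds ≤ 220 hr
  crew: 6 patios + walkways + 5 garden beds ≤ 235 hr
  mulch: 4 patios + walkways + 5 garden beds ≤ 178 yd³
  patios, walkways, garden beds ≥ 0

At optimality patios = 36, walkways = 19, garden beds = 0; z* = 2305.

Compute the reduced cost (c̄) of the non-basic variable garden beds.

Check each constraint at x*: equipment 220/220 (tight); crew 235/235 (tight); mulch 163/178 (slack 15).
By complementary slackness, y = 0 for the non-binding constraint.
From A_Bᵀ y = c: 4·y_equipment + 6·y_crew = 54; 4·y_equipment + 1·y_crew = 19.
This yields shadow prices y_equipment = 3, y_crew = 7.
Reduced cost of garden beds: c₃ − yᵀa₃ = 38 − (3·2 + 7·5) = 38 − 41 = -3.

-3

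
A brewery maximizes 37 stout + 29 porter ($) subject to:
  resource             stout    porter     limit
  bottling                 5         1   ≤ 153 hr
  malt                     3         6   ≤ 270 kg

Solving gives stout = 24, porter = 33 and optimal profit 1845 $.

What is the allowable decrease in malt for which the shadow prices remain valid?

Binding constraints: bottling, malt. The basis is B = [[5,1],[3,6]] with det 27.
Per unit decrease in malt, x* moves by d = (0.037, -0.1852).
The basis stays optimal until porter reaches 0; allowable decrease = 178.2 kg.

178.2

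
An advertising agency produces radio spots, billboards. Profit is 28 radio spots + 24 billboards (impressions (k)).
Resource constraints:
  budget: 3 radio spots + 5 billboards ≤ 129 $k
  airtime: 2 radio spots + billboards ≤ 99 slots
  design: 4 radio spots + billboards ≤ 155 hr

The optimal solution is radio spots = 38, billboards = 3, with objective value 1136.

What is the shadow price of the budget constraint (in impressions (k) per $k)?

4

Check each constraint at x*: budget 129/129 (tight); airtime 79/99 (slack 20); design 155/155 (tight).
Since airtime is not tight, its dual is 0.
Dual feasibility on the basic columns requires 3·y_budget + 4·y_design = 28, 5·y_budget + 1·y_design = 24.
→ y_budget = 4 and y_design = 4.
Shadow price of budget = 4.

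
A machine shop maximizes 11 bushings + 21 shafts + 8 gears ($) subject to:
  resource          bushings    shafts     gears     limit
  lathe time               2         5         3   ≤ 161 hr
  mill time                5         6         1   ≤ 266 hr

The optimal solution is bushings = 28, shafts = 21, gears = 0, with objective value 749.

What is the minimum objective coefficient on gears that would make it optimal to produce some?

10

Check each constraint at x*: lathe time 161/161 (tight); mill time 266/266 (tight).
From A_Bᵀ y = c: 2·y_lathe time + 5·y_mill time = 11; 5·y_lathe time + 6·y_mill time = 21.
This yields shadow prices y_lathe time = 3, y_mill time = 1.
gears enters the basis when its profit ≥ yᵀa₃ = 3·3 + 1·1 = 10.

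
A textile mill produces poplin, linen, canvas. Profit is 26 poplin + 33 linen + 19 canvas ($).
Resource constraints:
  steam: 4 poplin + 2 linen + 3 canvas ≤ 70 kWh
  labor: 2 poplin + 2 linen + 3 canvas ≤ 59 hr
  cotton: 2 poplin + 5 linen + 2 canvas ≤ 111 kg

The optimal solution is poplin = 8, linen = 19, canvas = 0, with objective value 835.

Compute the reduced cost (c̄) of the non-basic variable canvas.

-3

At the optimum: steam uses 70 of 70 (binding); labor uses 54 of 59 (slack = 5); cotton uses 111 of 111 (binding).
Slack constraints have shadow price 0 (complementary slackness).
From A_Bᵀ y = c: 4·y_steam + 2·y_cotton = 26; 2·y_steam + 5·y_cotton = 33.
Solving: y_steam = 4, y_cotton = 5.
Reduced cost of canvas: c₃ − yᵀa₃ = 19 − (4·3 + 5·2) = 19 − 22 = -3.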